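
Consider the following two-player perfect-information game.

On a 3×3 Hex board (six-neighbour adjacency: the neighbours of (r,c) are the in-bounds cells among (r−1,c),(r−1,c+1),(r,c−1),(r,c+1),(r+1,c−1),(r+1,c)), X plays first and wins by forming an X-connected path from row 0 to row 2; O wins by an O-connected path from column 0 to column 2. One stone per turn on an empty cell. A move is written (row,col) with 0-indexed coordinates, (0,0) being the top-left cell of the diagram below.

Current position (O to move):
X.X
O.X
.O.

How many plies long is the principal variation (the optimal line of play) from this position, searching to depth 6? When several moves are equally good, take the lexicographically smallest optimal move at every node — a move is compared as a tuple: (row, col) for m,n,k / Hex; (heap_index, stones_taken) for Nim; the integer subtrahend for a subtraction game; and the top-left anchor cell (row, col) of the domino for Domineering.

ply 1, O at X.X/O.X/.O. | (0,1)=-1→XOX/O.X/.O.; (1,1)=-1→X.X/OOX/.O.; (2,0)=-1→X.X/O.X/OO.; (2,2)=+1→X.X/O.X/.OO*
ply 2, X at X.X/O.X/.OO | (0,1)=-1→XXX/O.X/.OO*; (1,1)=-1→X.X/OXX/.OO; (2,0)=-1→X.X/O.X/XOO
ply 3, O at XXX/O.X/.OO | (1,1)=+1→XXX/OOX/.OO*; (2,0)=+1→XXX/O.X/OOO
ply 4: XXX/OOX/.OO is terminal -1 (X); from X.X/O.X/.O. depth 6

PV length from [X.X/O.X/.O.]: 3 plies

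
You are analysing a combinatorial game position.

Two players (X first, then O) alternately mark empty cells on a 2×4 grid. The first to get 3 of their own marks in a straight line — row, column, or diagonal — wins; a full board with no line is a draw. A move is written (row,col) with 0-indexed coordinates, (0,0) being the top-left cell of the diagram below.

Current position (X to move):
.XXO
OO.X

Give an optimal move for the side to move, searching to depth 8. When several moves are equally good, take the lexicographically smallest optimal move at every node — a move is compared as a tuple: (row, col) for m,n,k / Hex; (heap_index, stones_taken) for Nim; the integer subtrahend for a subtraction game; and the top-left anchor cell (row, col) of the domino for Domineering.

X's best at [.XXO/OO.X]: (0,0)

[.XXO/OO.X] X move#1: (0,0):+1/XXXO/OO.X*, (1,2):+0/.XXO/OOXX
[XXXO/OO.X] end (terminal -1, O#2); searched .XXO/OO.X to 8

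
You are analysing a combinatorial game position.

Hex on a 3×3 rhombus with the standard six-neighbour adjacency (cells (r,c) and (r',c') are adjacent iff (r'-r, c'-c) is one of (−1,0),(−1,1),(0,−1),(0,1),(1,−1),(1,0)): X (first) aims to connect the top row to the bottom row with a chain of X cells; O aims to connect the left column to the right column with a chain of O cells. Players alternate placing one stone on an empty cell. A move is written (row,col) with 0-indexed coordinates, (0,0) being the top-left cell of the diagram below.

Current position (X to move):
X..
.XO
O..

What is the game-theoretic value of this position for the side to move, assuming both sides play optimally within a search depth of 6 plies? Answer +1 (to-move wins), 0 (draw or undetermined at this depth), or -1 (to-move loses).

value(X../.XO/O.., X) = +1

p1 X@[X../.XO/O..]: (0,1)[XX./.XO/O..]-1 (0,2)[X.X/.XO/O..]-1 (1,0)[X../XXO/O..]-1 (2,1)[X../.XO/OX.]+1* (2,2)[X../.XO/O.X]-1
p2 O@[X../.XO/OX.]: (0,1)[XO./.XO/OX.]-1* (0,2)[X.O/.XO/OX.]-1 (1,0)[X../OXO/OX.]-1 (2,2)[X../.XO/OXO]-1
p3 X@[XO./.XO/OX.]: (0,2)[XOX/.XO/OX.]+1* (1,0)[XO./XXO/OX.]+1 (2,2)[XO./.XO/OXX]+1
p4 O@[XOX/.XO/OX.] terminal -1; root [X../.XO/O..] d6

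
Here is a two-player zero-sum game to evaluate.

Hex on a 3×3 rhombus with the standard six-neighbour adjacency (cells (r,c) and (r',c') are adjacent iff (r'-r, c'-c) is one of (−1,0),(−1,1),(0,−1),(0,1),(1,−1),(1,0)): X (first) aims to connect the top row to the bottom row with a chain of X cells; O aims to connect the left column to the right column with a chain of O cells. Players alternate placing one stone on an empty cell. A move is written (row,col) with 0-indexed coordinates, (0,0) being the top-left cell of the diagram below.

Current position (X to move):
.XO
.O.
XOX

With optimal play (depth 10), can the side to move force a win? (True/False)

X winning at [.XO/.O./XOX]: True

[.XO/.O./XOX] X move#1: (0,0):-1/XXO/.O./XOX, (1,0):+1/.XO/XO./XOX*, (1,2):-1/.XO/.OX/XOX
[.XO/XO./XOX] end (terminal -1, O#2); searched .XO/.O./XOX to 10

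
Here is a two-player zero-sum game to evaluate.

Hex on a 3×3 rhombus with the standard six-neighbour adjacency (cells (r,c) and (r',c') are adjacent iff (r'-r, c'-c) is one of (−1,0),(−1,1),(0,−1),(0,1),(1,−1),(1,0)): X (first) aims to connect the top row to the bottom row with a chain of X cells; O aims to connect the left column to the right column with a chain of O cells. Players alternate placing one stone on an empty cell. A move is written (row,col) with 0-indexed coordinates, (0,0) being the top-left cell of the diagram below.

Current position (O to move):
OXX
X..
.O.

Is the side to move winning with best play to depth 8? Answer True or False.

[OXX/X../.O.] O move#1: (1,1):-1/OXX/XO./.O., (1,2):-1/OXX/X.O/.O., (2,0):+1/OXX/X../OO.*, (2,2):-1/OXX/X../.OO
[OXX/X../OO.] X move#2: (1,1):-1/OXX/XX./OO.*, (1,2):-1/OXX/X.X/OO., (2,2):-1/OXX/X../OOX
[OXX/XX./OO.] O move#3: (1,2):+1/OXX/XXO/OO.*, (2,2):+1/OXX/XX./OOO
[OXX/XXO/OO.] end (terminal -1, X#4); searched OXX/X../.O. to 8

O winning at [OXX/X../.O.]: True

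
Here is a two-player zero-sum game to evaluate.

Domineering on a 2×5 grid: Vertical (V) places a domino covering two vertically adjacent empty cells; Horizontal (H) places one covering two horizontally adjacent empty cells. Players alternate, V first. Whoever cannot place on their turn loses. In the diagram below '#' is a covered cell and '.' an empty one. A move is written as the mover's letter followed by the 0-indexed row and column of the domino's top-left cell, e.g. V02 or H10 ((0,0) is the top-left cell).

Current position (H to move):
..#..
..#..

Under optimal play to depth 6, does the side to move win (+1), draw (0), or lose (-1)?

value(..#../..#.., H) = -1

[..#../..#..] H move#1: H00:-1/###../..#..*, H03:-1/..###/..#.., H10:-1/..#../###.., H13:-1/..#../..###
[###../..#..] V move#2: V03:+1/####./..##.*, V04:+1/###.#/..#.#
[####./..##.] H move#3: H10:-1/####./####.*
[####./####.] V move#4: V04:+1/#####/#####*
[#####/#####] end (terminal -1, H#5); searched ..#../..#.. to 6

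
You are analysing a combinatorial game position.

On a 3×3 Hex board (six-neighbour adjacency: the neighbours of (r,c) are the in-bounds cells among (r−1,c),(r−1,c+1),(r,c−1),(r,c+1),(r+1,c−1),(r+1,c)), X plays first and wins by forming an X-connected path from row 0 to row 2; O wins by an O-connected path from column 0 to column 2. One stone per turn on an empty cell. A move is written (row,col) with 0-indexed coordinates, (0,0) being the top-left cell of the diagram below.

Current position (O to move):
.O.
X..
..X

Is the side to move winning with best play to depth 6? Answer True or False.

ply 1, O at .O./X../..X | (0,0)=-1→OO./X../..X; (0,2)=-1→.OO/X../..X; (1,1)=+1→.O./XO./..X*; (1,2)=-1→.O./X.O/..X; (2,0)=-1→.O./X../O.X; (2,1)=-1→.O./X../.OX
ply 2, X at .O./XO./..X | (0,0)=-1→XO./XO./..X*; (0,2)=-1→.OX/XO./..X; (1,2)=-1→.O./XOX/..X; (2,0)=-1→.O./XO./X.X; (2,1)=-1→.O./XO./.XX
ply 3, O at XO./XO./..X | (0,2)=-1→XOO/XO./..X; (1,2)=-1→XO./XOO/..X; (2,0)=+1→XO./XO./O.X*; (2,1)=-1→XO./XO./.OX
ply 4, X at XO./XO./O.X | (0,2)=-1→XOX/XO./O.X*; (1,2)=-1→XO./XOX/O.X; (2,1)=-1→XO./XO./OXX
ply 5, O at XOX/XO./O.X | (1,2)=+1→XOX/XOO/O.X*; (2,1)=-1→XOX/XO./OOX
ply 6: XOX/XOO/O.X is terminal -1 (X); from .O./X../..X depth 6

O winning at [.O./X../..X]: True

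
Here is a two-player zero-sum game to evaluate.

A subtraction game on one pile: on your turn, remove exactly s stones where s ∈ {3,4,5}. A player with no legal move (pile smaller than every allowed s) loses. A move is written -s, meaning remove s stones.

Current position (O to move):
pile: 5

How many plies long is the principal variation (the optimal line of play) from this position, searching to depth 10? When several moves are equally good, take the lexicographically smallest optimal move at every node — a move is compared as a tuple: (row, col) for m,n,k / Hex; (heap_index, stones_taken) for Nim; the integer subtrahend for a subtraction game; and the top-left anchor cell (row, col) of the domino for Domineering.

[5] O move#1: -3:+1/2*, -4:+1/1, -5:+1/0
[2] end (terminal -1, X#2); searched 5 to 10

PV length from [5]: 1 ply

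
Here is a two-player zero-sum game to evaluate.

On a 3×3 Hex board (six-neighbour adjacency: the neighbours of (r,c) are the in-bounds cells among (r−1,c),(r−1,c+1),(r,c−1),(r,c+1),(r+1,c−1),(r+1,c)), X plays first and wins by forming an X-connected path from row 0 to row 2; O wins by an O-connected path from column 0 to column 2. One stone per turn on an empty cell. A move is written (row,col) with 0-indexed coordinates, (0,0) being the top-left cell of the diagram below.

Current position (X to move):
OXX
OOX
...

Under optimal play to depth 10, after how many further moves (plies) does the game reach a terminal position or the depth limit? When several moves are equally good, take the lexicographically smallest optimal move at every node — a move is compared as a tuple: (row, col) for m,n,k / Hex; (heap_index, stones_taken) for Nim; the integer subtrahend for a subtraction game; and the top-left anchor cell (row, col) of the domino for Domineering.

[OXX/OOX/...] X move#1: (2,0):+1/OXX/OOX/X..*, (2,1):+1/OXX/OOX/.X., (2,2):+1/OXX/OOX/..X
[OXX/OOX/X..] O move#2: (2,1):-1/OXX/OOX/XO.*, (2,2):-1/OXX/OOX/X.O
[OXX/OOX/XO.] X move#3: (2,2):+1/OXX/OOX/XOX*
[OXX/OOX/XOX] end (terminal -1, O#4); searched OXX/OOX/... to 10

PV length from [OXX/OOX/...]: 3 plies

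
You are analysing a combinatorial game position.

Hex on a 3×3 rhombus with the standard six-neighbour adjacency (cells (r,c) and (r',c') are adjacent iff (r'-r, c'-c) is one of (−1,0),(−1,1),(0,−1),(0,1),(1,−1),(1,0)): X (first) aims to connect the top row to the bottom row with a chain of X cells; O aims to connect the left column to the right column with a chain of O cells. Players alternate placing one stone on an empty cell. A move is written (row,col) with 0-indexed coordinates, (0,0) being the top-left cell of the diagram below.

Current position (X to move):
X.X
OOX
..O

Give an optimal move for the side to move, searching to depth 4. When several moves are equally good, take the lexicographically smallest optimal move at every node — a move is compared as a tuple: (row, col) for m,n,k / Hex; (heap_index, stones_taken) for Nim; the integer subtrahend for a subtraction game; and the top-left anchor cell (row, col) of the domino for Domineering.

p1 X@[X.X/OOX/..O]: (0,1)[XXX/OOX/..O]-1 (2,0)[X.X/OOX/X.O]-1 (2,1)[X.X/OOX/.XO]+1*
p2 O@[X.X/OOX/.XO] terminal -1; root [X.X/OOX/..O] d4

X's best at [X.X/OOX/..O]: (2,1)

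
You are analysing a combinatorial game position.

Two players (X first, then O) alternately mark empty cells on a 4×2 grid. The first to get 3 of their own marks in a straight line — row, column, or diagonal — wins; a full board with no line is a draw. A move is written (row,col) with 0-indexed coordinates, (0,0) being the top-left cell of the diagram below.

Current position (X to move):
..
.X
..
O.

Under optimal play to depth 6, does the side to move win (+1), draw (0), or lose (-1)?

value(../.X/../O., X) = +1

ply 1, X at ../.X/../O. | (0,0)=+0→X./.X/../O.; (0,1)=+0→.X/.X/../O.; (1,0)=+0→../XX/../O.; (2,0)=+0→../.X/X./O.; (2,1)=+1→../.X/.X/O.*; (3,1)=+0→../.X/../OX
ply 2, O at ../.X/.X/O. | (0,0)=-1→O./.X/.X/O.*; (0,1)=-1→.O/.X/.X/O.; (1,0)=-1→../OX/.X/O.; (2,0)=-1→../.X/OX/O.; (3,1)=-1→../.X/.X/OO
ply 3, X at O./.X/.X/O. | (0,1)=+1→OX/.X/.X/O.*; (1,0)=+1→O./XX/.X/O.; (2,0)=+1→O./.X/XX/O.; (3,1)=+1→O./.X/.X/OX
ply 4: OX/.X/.X/O. is terminal -1 (O); from ../.X/../O. depth 6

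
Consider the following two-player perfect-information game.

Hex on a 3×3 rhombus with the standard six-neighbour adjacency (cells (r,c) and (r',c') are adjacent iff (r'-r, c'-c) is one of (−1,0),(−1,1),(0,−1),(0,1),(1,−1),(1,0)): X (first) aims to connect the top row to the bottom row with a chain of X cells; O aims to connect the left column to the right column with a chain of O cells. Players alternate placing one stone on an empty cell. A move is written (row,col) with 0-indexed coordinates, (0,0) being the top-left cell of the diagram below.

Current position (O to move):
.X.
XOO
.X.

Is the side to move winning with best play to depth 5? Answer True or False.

ply 1, O at .X./XOO/.X. | (0,0)=-1→OX./XOO/.X.; (0,2)=-1→.XO/XOO/.X.; (2,0)=+1→.X./XOO/OX.*; (2,2)=-1→.X./XOO/.XO
ply 2: .X./XOO/OX. is terminal -1 (X); from .X./XOO/.X. depth 5

O winning at [.X./XOO/.X.]: True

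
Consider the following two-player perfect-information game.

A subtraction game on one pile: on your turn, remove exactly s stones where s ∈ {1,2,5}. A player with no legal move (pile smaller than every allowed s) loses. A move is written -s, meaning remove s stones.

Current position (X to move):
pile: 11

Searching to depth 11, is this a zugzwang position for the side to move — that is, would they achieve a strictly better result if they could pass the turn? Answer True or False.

zugzwang(11, X) = False

p1 X@[11]: -1[10]-1 -2[9]+1* -5[6]+1
p2 O@[9]: -1[8]-1* -2[7]-1 -5[4]-1
p3 X@[8]: -1[7]-1 -2[6]+1* -5[3]+1
p4 O@[6]: -1[5]-1* -2[4]-1 -5[1]-1
p5 X@[5]: -1[4]-1 -2[3]+1* -5[0]+1
p6 O@[3]: -1[2]-1* -2[1]-1
p7 X@[2]: -1[1]-1 -2[0]+1*
p8 O@[0] terminal -1; root [11] d11
if X skipped the turn, O would face:
~ p1 O@[11]: -1[10]-1 -2[9]+1* -5[6]+1
~ p2 X@[9]: -1[8]-1* -2[7]-1 -5[4]-1
~ p3 O@[8]: -1[7]-1 -2[6]+1* -5[3]+1
~ p4 X@[6]: -1[5]-1* -2[4]-1 -5[1]-1
~ p5 O@[5]: -1[4]-1 -2[3]+1* -5[0]+1
~ p6 X@[3]: -1[2]-1* -2[1]-1
~ p7 O@[2]: -1[1]-1 -2[0]+1*
~ p8 X@[0] terminal -1; root [11] d11
compare (X): move=+1 vs pass=-1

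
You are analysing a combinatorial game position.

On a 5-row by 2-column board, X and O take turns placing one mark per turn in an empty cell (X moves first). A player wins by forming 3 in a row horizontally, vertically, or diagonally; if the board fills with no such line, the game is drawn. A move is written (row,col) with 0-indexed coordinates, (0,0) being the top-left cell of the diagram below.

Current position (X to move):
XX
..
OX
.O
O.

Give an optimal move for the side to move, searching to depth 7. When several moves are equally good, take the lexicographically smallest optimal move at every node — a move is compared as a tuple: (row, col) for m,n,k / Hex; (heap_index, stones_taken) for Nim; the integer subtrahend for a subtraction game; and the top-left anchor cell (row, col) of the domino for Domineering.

p1 X@[XX/../OX/.O/O.]: (1,0)[XX/X./OX/.O/O.]-1 (1,1)[XX/.X/OX/.O/O.]+1* (3,0)[XX/../OX/XO/O.]+0 (4,1)[XX/../OX/.O/OX]-1
p2 O@[XX/.X/OX/.O/O.] terminal -1; root [XX/../OX/.O/O.] d7

X's best at [XX/../OX/.O/O.]: (1,1)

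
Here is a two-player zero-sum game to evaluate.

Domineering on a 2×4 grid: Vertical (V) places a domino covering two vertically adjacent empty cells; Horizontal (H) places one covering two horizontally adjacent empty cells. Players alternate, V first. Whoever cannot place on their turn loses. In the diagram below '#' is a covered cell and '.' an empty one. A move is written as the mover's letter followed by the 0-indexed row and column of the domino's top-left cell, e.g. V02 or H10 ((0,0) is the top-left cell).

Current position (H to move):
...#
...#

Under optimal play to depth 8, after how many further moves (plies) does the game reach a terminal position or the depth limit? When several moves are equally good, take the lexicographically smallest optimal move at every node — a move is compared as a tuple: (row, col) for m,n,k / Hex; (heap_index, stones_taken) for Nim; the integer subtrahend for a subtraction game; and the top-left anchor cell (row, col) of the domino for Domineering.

p1 H@[...#/...#]: H00[##.#/...#]+1* H01[.###/...#]+1 H10[...#/##.#]+1 H11[...#/.###]+1
p2 V@[##.#/...#]: V02[####/..##]-1*
p3 H@[####/..##]: H10[####/####]+1*
p4 V@[####/####] terminal -1; root [...#/...#] d8

PV length from [...#/...#]: 3 plies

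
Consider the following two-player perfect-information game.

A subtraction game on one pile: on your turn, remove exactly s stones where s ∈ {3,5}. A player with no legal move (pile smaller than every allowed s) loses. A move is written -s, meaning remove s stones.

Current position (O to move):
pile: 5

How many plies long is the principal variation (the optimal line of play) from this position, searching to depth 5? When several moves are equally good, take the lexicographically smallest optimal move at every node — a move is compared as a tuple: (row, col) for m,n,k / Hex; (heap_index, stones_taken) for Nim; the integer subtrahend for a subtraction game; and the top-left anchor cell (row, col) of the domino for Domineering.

p1 O@[5]: -3[2]+1* -5[0]+1
p2 X@[2] terminal -1; root [5] d5

PV length from [5]: 1 ply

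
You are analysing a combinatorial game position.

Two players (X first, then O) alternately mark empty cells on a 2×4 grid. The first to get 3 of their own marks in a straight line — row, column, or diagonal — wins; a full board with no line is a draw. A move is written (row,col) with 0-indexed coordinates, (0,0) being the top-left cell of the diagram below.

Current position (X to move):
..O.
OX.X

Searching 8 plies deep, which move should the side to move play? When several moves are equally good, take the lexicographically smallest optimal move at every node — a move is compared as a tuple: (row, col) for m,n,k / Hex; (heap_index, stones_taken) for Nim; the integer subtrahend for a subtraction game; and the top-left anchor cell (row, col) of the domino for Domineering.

X's best at [..O./OX.X]: (1,2)

ply 1, X at ..O./OX.X | (0,0)=+0→X.O./OX.X; (0,1)=+0→.XO./OX.X; (0,3)=+0→..OX/OX.X; (1,2)=+1→..O./OXXX*
ply 2: ..O./OXXX is terminal -1 (O); from ..O./OX.X depth 8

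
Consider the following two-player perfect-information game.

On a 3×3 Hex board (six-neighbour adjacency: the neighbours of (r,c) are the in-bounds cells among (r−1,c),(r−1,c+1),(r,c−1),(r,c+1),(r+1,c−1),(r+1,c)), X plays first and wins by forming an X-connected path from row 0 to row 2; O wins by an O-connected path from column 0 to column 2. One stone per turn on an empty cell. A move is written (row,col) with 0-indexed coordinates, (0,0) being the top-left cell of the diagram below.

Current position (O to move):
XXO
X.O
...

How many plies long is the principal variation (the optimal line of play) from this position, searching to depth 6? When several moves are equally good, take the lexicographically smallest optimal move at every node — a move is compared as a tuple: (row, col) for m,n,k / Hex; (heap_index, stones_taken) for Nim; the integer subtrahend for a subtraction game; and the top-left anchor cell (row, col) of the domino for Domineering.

PV length from [XXO/X.O/...]: 3 plies

p1 O@[XXO/X.O/...]: (1,1)[XXO/XOO/...]-1 (2,0)[XXO/X.O/O..]+1* (2,1)[XXO/X.O/.O.]-1 (2,2)[XXO/X.O/..O]-1
p2 X@[XXO/X.O/O..]: (1,1)[XXO/XXO/O..]-1* (2,1)[XXO/X.O/OX.]-1 (2,2)[XXO/X.O/O.X]-1
p3 O@[XXO/XXO/O..]: (2,1)[XXO/XXO/OO.]+1* (2,2)[XXO/XXO/O.O]-1
p4 X@[XXO/XXO/OO.] terminal -1; root [XXO/X.O/...] d6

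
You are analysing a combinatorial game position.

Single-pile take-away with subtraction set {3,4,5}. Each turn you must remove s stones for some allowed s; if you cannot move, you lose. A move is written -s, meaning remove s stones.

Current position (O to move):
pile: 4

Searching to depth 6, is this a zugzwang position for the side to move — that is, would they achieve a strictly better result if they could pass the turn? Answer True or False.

ply 1, O at 4 | -3=+1→1*; -4=+1→0
ply 2: 1 is terminal -1 (X); from 4 depth 6
if O skipped the turn, X would face:
~ ply 1, X at 4 | -3=+1→1*; -4=+1→0
~ ply 2: 1 is terminal -1 (O); from 4 depth 6
compare (O): move=+1 vs pass=-1

zugzwang(4, O) = False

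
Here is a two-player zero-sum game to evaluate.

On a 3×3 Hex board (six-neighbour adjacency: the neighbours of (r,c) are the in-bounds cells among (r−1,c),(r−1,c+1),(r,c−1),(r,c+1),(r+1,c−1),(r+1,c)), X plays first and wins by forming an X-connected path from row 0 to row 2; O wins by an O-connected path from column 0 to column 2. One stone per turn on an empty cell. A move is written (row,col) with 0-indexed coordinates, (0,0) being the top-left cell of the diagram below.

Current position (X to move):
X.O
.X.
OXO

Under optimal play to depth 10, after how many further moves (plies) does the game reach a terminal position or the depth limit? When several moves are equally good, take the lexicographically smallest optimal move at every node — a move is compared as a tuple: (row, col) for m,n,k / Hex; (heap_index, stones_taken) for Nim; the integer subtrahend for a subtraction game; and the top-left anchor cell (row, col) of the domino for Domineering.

PV length from [X.O/.X./OXO]: 1 ply

p1 X@[X.O/.X./OXO]: (0,1)[XXO/.X./OXO]+1* (1,0)[X.O/XX./OXO]+1 (1,2)[X.O/.XX/OXO]+1
p2 O@[XXO/.X./OXO] terminal -1; root [X.O/.X./OXO] d10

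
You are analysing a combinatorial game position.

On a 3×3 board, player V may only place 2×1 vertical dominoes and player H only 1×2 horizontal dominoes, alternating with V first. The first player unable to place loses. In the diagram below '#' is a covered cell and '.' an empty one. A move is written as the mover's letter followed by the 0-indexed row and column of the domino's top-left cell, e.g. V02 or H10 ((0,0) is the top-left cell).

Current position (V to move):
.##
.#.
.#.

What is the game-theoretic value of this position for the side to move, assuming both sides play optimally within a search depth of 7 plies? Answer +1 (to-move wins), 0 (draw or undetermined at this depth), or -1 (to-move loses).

value(.##/.#./.#., V) = +1

[.##/.#./.#.] V move#1: V00:+1/###/##./.#.*, V10:+1/.##/##./##., V12:+1/.##/.##/.##
[###/##./.#.] end (terminal -1, H#2); searched .##/.#./.#. to 7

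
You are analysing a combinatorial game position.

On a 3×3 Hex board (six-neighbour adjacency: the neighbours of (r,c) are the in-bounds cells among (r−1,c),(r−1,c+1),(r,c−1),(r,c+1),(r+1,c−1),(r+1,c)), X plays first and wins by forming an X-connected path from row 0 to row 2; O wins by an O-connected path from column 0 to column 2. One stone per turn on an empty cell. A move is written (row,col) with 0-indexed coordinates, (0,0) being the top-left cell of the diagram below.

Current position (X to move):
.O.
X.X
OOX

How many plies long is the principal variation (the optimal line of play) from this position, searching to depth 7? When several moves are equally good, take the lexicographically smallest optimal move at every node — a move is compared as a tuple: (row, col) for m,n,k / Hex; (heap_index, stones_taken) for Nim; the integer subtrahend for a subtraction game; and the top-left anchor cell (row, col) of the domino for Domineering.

[.O./X.X/OOX] X move#1: (0,0):+1/XO./X.X/OOX*, (0,2):+1/.OX/X.X/OOX, (1,1):+1/.O./XXX/OOX
[XO./X.X/OOX] O move#2: (0,2):-1/XOO/X.X/OOX*, (1,1):-1/XO./XOX/OOX
[XOO/X.X/OOX] X move#3: (1,1):+1/XOO/XXX/OOX*
[XOO/XXX/OOX] end (terminal -1, O#4); searched .O./X.X/OOX to 7

PV length from [.O./X.X/OOX]: 3 plies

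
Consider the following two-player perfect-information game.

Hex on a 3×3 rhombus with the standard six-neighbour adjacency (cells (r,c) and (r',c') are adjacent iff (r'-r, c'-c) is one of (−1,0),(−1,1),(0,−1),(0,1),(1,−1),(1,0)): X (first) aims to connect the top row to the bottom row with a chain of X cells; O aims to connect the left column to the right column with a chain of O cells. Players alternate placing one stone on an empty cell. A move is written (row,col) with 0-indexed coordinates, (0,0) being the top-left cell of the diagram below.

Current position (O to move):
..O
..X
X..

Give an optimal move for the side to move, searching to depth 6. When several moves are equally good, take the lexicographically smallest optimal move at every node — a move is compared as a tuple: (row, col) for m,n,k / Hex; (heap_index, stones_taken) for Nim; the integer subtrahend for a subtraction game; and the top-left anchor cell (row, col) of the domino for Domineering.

p1 O@[..O/..X/X..]: (0,0)[O.O/..X/X..]-1 (0,1)[.OO/..X/X..]+1* (1,0)[..O/O.X/X..]+1 (1,1)[..O/.OX/X..]-1 (2,1)[..O/..X/XO.]-1 (2,2)[..O/..X/X.O]-1
p2 X@[.OO/..X/X..]: (0,0)[XOO/..X/X..]-1* (1,0)[.OO/X.X/X..]-1 (1,1)[.OO/.XX/X..]-1 (2,1)[.OO/..X/XX.]-1 (2,2)[.OO/..X/X.X]-1
p3 O@[XOO/..X/X..]: (1,0)[XOO/O.X/X..]+1* (1,1)[XOO/.OX/X..]-1 (2,1)[XOO/..X/XO.]-1 (2,2)[XOO/..X/X.O]-1
p4 X@[XOO/O.X/X..] terminal -1; root [..O/..X/X..] d6

O's best at [..O/..X/X..]: (0,1)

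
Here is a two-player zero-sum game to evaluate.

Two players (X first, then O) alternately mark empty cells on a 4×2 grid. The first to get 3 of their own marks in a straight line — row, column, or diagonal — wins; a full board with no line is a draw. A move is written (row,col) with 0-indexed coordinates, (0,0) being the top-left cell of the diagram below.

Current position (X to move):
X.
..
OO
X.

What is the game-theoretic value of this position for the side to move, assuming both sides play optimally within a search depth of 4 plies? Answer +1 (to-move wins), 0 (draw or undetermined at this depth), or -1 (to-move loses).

value(X./../OO/X., X) = 0

[X./../OO/X.] X move#1: (0,1):+0/XX/../OO/X.*, (1,0):-1/X./X./OO/X., (1,1):+0/X./.X/OO/X., (3,1):+0/X./../OO/XX
[XX/../OO/X.] O move#2: (1,0):+0/XX/O./OO/X.*, (1,1):+0/XX/.O/OO/X., (3,1):+0/XX/../OO/XO
[XX/O./OO/X.] X move#3: (1,1):+0/XX/OX/OO/X.*, (3,1):+0/XX/O./OO/XX
[XX/OX/OO/X.] O move#4: (3,1):+0/XX/OX/OO/XO*
[XX/OX/OO/XO] end (terminal +0, X#5); searched X./../OO/X. to 4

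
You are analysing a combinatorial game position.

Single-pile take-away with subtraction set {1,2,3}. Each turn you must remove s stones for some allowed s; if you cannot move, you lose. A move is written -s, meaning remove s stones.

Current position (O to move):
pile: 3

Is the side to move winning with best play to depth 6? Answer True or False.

[3] O move#1: -1:-1/2, -2:-1/1, -3:+1/0*
[0] end (terminal -1, X#2); searched 3 to 6

O winning at [3]: True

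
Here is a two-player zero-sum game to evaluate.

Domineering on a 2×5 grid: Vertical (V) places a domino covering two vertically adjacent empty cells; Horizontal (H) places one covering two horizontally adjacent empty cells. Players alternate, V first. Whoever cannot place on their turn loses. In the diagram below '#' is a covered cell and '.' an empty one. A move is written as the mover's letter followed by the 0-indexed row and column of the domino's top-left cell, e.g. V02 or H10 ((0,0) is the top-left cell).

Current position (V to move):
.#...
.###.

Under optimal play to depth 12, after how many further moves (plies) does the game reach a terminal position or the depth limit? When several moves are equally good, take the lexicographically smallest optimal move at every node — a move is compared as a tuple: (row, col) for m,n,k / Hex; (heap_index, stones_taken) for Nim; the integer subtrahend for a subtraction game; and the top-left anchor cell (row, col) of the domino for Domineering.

[.#.../.###.] V move#1: V00:-1/##.../####., V04:+1/.#..#/.####*
[.#..#/.####] H move#2: H02:-1/.####/.####*
[.####/.####] V move#3: V00:+1/#####/#####*
[#####/#####] end (terminal -1, H#4); searched .#.../.###. to 12

PV length from [.#.../.###.]: 3 plies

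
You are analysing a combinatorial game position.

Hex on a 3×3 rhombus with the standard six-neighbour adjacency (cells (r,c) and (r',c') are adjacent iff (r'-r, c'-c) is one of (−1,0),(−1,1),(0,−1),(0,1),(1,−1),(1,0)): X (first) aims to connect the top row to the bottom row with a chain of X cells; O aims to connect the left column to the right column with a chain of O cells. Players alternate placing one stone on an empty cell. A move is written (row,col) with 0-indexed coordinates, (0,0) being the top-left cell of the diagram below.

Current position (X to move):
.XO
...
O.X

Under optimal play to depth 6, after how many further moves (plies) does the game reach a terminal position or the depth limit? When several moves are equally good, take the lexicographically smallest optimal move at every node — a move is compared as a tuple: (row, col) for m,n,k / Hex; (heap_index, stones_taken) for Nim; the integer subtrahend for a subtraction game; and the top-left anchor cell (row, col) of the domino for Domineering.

PV length from [.XO/.../O.X]: 5 plies

p1 X@[.XO/.../O.X]: (0,0)[XXO/.../O.X]-1 (1,0)[.XO/X../O.X]-1 (1,1)[.XO/.X./O.X]+1* (1,2)[.XO/..X/O.X]-1 (2,1)[.XO/.../OXX]-1
p2 O@[.XO/.X./O.X]: (0,0)[OXO/.X./O.X]-1* (1,0)[.XO/OX./O.X]-1 (1,2)[.XO/.XO/O.X]-1 (2,1)[.XO/.X./OOX]-1
p3 X@[OXO/.X./O.X]: (1,0)[OXO/XX./O.X]+1* (1,2)[OXO/.XX/O.X]+1 (2,1)[OXO/.X./OXX]+1
p4 O@[OXO/XX./O.X]: (1,2)[OXO/XXO/O.X]-1* (2,1)[OXO/XX./OOX]-1
p5 X@[OXO/XXO/O.X]: (2,1)[OXO/XXO/OXX]+1*
p6 O@[OXO/XXO/OXX] terminal -1; root [.XO/.../O.X] d6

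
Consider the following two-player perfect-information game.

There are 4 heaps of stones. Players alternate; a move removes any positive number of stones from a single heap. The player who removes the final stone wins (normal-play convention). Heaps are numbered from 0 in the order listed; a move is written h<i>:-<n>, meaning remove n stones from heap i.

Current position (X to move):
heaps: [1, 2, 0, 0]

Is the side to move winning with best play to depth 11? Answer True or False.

X winning at [(1,2,0,0)]: True

p1 X@[(1,2,0,0)]: h0:-1[(0,2,0,0)]-1 h1:-1[(1,1,0,0)]+1* h1:-2[(1,0,0,0)]-1
p2 O@[(1,1,0,0)]: h0:-1[(0,1,0,0)]-1* h1:-1[(1,0,0,0)]-1
p3 X@[(0,1,0,0)]: h1:-1[(0,0,0,0)]+1*
p4 O@[(0,0,0,0)] terminal -1; root [(1,2,0,0)] d11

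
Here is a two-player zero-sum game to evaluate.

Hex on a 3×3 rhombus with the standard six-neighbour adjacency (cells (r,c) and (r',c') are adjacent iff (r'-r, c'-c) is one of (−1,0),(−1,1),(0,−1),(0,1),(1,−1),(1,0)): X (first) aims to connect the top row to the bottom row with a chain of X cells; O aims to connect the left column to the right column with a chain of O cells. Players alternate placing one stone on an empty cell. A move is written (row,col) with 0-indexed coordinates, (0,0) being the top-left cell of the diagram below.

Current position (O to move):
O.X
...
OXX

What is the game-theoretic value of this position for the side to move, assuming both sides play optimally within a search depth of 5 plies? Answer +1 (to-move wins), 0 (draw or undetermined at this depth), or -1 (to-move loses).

value(O.X/.../OXX, O) = -1

[O.X/.../OXX] O move#1: (0,1):-1/OOX/.../OXX*, (1,0):-1/O.X/O../OXX, (1,1):-1/O.X/.O./OXX, (1,2):-1/O.X/..O/OXX
[OOX/.../OXX] X move#2: (1,0):+1/OOX/X../OXX*, (1,1):+1/OOX/.X./OXX, (1,2):+1/OOX/..X/OXX
[OOX/X../OXX] O move#3: (1,1):-1/OOX/XO./OXX*, (1,2):-1/OOX/X.O/OXX
[OOX/XO./OXX] X move#4: (1,2):+1/OOX/XOX/OXX*
[OOX/XOX/OXX] end (terminal -1, O#5); searched O.X/.../OXX to 5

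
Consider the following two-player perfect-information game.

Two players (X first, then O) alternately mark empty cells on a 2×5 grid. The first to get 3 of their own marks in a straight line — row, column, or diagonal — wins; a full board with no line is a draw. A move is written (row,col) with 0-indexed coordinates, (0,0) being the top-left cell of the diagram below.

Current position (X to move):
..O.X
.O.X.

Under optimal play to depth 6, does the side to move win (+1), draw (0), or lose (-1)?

value(..O.X/.O.X., X) = 0

[..O.X/.O.X.] X move#1: (0,0):+0/X.O.X/.O.X.*, (0,1):+0/.XO.X/.O.X., (0,3):+0/..OXX/.O.X., (1,0):-1/..O.X/XO.X., (1,2):+0/..O.X/.OXX., (1,4):-1/..O.X/.O.XX
[X.O.X/.O.X.] O move#2: (0,1):+0/XOO.X/.O.X.*, (0,3):+0/X.OOX/.O.X., (1,0):+0/X.O.X/OO.X., (1,2):+0/X.O.X/.OOX., (1,4):+0/X.O.X/.O.XO
[XOO.X/.O.X.] X move#3: (0,3):+0/XOOXX/.O.X.*, (1,0):-1/XOO.X/XO.X., (1,2):-1/XOO.X/.OXX., (1,4):-1/XOO.X/.O.XX
[XOOXX/.O.X.] O move#4: (1,0):+0/XOOXX/OO.X.*, (1,2):+0/XOOXX/.OOX., (1,4):+0/XOOXX/.O.XO
[XOOXX/OO.X.] X move#5: (1,2):+0/XOOXX/OOXX.*, (1,4):-1/XOOXX/OO.XX
[XOOXX/OOXX.] O move#6: (1,4):+0/XOOXX/OOXXO*
[XOOXX/OOXXO] end (terminal +0, X#7); searched ..O.X/.O.X. to 6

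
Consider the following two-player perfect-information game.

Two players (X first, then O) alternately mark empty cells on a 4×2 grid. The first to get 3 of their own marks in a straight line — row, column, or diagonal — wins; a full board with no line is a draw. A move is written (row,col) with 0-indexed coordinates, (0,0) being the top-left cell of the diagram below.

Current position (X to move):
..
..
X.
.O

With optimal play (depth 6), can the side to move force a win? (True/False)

X winning at [../../X./.O]: True

[../../X./.O] X move#1: (0,0):+0/X./../X./.O, (0,1):+0/.X/../X./.O, (1,0):+1/../X./X./.O*, (1,1):+0/../.X/X./.O, (2,1):+0/../../XX/.O, (3,0):+0/../../X./XO
[../X./X./.O] O move#2: (0,0):-1/O./X./X./.O*, (0,1):-1/.O/X./X./.O, (1,1):-1/../XO/X./.O, (2,1):-1/../X./XO/.O, (3,0):-1/../X./X./OO
[O./X./X./.O] X move#3: (0,1):+0/OX/X./X./.O, (1,1):+0/O./XX/X./.O, (2,1):+0/O./X./XX/.O, (3,0):+1/O./X./X./XO*
[O./X./X./XO] end (terminal -1, O#4); searched ../../X./.O to 6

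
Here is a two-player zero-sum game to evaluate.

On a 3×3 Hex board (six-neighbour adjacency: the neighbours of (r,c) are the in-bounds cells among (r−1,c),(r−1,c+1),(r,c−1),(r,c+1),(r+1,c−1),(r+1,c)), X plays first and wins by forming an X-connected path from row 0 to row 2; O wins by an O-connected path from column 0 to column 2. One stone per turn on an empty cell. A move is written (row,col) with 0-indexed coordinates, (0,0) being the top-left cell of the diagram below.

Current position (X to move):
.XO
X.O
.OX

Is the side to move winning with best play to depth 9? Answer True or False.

ply 1, X at .XO/X.O/.OX | (0,0)=-1→XXO/X.O/.OX; (1,1)=-1→.XO/XXO/.OX; (2,0)=+1→.XO/X.O/XOX*
ply 2: .XO/X.O/XOX is terminal -1 (O); from .XO/X.O/.OX depth 9

X winning at [.XO/X.O/.OX]: True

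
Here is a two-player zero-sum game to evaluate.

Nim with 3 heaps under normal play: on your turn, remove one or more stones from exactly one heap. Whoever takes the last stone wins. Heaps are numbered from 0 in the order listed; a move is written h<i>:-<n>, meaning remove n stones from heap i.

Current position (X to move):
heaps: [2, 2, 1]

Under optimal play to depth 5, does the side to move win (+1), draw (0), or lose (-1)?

ply 1, X at (2,2,1) | h0:-1=-1→(1,2,1); h0:-2=-1→(0,2,1); h1:-1=-1→(2,1,1); h1:-2=-1→(2,0,1); h2:-1=+1→(2,2,0)*
ply 2, O at (2,2,0) | h0:-1=-1→(1,2,0)*; h0:-2=-1→(0,2,0); h1:-1=-1→(2,1,0); h1:-2=-1→(2,0,0)
ply 3, X at (1,2,0) | h0:-1=-1→(0,2,0); h1:-1=+1→(1,1,0)*; h1:-2=-1→(1,0,0)
ply 4, O at (1,1,0) | h0:-1=-1→(0,1,0)*; h1:-1=-1→(1,0,0)
ply 5, X at (0,1,0) | h1:-1=+1→(0,0,0)*
ply 6: (0,0,0) is terminal -1 (O); from (2,2,1) depth 5

value((2,2,1), X) = +1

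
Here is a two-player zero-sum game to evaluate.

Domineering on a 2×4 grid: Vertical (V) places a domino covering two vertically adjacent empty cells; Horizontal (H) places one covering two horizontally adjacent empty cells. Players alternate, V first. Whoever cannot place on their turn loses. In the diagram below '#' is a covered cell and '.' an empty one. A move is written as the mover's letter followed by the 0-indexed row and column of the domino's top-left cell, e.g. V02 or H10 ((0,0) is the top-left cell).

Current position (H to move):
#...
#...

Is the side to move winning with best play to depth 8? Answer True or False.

ply 1, H at #.../#... | H01=+1→###./#...*; H02=+1→#.##/#...; H11=+1→#.../###.; H12=+1→#.../#.##
ply 2, V at ###./#... | V03=-1→####/#..#*
ply 3, H at ####/#..# | H11=+1→####/####*
ply 4: ####/#### is terminal -1 (V); from #.../#... depth 8

H winning at [#.../#...]: True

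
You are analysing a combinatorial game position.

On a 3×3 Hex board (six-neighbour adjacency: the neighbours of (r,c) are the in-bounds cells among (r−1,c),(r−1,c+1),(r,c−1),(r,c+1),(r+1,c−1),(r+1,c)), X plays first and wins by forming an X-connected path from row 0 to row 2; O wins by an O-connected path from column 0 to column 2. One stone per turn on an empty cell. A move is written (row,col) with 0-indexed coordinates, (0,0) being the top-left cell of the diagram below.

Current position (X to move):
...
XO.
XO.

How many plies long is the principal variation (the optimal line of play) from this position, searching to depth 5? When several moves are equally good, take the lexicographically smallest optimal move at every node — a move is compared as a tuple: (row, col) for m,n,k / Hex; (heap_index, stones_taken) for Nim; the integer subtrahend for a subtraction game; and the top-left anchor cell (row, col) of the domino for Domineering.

ply 1, X at .../XO./XO. | (0,0)=+1→X../XO./XO.*; (0,1)=+1→.X./XO./XO.; (0,2)=+1→..X/XO./XO.; (1,2)=+1→.../XOX/XO.; (2,2)=+1→.../XO./XOX
ply 2: X../XO./XO. is terminal -1 (O); from .../XO./XO. depth 5

PV length from [.../XO./XO.]: 1 ply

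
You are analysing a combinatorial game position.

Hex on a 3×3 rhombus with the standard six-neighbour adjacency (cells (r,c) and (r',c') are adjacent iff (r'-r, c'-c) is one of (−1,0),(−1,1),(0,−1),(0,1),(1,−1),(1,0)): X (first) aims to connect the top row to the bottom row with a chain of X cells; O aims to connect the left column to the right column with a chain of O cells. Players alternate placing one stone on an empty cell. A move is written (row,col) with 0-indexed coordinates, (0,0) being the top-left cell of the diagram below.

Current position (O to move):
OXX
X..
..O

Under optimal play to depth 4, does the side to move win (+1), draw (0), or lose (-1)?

value(OXX/X../..O, O) = -1

ply 1, O at OXX/X../..O | (1,1)=-1→OXX/XO./..O*; (1,2)=-1→OXX/X.O/..O; (2,0)=-1→OXX/X../O.O; (2,1)=-1→OXX/X../.OO
ply 2, X at OXX/XO./..O | (1,2)=+1→OXX/XOX/..O*; (2,0)=+1→OXX/XO./X.O; (2,1)=+1→OXX/XO./.XO
ply 3, O at OXX/XOX/..O | (2,0)=-1→OXX/XOX/O.O*; (2,1)=-1→OXX/XOX/.OO
ply 4, X at OXX/XOX/O.O | (2,1)=+1→OXX/XOX/OXO*
ply 5: OXX/XOX/OXO is terminal -1 (O); from OXX/X../..O depth 4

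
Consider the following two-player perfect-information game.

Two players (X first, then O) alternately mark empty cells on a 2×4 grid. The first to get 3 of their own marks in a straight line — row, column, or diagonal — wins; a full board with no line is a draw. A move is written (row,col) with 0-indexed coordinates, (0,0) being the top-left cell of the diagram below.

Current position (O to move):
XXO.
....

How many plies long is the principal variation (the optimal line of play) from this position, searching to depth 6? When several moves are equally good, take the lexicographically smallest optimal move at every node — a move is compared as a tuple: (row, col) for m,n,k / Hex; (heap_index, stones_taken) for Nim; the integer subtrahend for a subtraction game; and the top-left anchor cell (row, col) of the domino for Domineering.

PV length from [XXO./....]: 5 plies

ply 1, O at XXO./.... | (0,3)=+0→XXOO/....*; (1,0)=+0→XXO./O...; (1,1)=+0→XXO./.O..; (1,2)=+0→XXO./..O.; (1,3)=+0→XXO./...O
ply 2, X at XXOO/.... | (1,0)=+0→XXOO/X...*; (1,1)=+0→XXOO/.X..; (1,2)=+0→XXOO/..X.; (1,3)=+0→XXOO/...X
ply 3, O at XXOO/X... | (1,1)=+0→XXOO/XO..*; (1,2)=+0→XXOO/X.O.; (1,3)=+0→XXOO/X..O
ply 4, X at XXOO/XO.. | (1,2)=+0→XXOO/XOX.*; (1,3)=+0→XXOO/XO.X
ply 5, O at XXOO/XOX. | (1,3)=+0→XXOO/XOXO*
ply 6: XXOO/XOXO is terminal +0 (X); from XXO./.... depth 6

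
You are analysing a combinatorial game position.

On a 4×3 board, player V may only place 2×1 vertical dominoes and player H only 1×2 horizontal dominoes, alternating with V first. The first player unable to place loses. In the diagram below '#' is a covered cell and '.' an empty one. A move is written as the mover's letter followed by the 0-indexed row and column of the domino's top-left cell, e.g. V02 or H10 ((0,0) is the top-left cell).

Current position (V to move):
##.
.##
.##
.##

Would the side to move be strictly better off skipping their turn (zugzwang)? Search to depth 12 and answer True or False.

[##./.##/.##/.##] V move#1: V10:+1/##./###/###/.##*, V20:+1/##./.##/###/###
[##./###/###/.##] end (terminal -1, H#2); searched ##./.##/.##/.## to 12
suppose V passes — search the same position with H to move:
pass> [##./.##/.##/.##] end (terminal -1, H#1); searched ##./.##/.##/.## to 12
for V: play +1, pass +1

zugzwang(##./.##/.##/.##, V) = False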